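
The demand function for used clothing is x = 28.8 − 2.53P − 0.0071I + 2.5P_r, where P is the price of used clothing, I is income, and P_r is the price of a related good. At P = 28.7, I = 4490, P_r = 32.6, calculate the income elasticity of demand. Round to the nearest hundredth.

At the given point, x = 28.8 − 2.53(28.7) − 0.0071(4490) + 2.5(32.6) = 28.8 − 72.611 − 31.879 + 81.5 = 5.81.
∂x/∂I = −0.0071, so E_I = -0.0071·(4490/5.81) ≈ -5.49.
E_I < 0: inferior good.

-5.49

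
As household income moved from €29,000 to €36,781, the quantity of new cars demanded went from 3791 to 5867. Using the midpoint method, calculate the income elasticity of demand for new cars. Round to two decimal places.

1.82

%ΔQ = (5867 − 3791)/[(3791+5867)/2] = 2076/4829 ≈ 0.4299.
%ΔI = (36,781 − 29,000)/[(29,000+36,781)/2] = 7781/32890.5 ≈ 0.2366.
E_I = %ΔQ/%ΔI ≈ 1.82.
E_I > 1: normal good (luxury).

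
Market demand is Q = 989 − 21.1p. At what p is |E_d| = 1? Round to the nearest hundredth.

23.44

For linear demand Q = a − bp, E = −bp/(a − bp). |E| = 1 ⇒ bp = a − bp ⇒ p = a/(2b).
p = 989/(2·21.1) ≈ 23.44.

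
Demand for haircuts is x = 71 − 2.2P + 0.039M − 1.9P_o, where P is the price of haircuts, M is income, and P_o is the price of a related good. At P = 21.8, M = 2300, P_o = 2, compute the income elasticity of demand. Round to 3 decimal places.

0.823

At the given point, x = 71 − 2.2(21.8) + 0.039(2300) − 1.9(2) = 71 − 47.96 + 89.7 − 3.8 = 108.94.
∂x/∂M = +0.039, so E_I = 0.039·(2300/108.94) ≈ 0.823.
E_I ∈ (0,1): normal good (necessity).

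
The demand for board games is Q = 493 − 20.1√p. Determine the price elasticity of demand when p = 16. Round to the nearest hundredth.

-0.10

At p = 16, Q = 412.6.
dQ/dp = −20.1/(2√p) = −20.1/(2·4).
Point elasticity E = (dQ/dp)·(p/Q) = -2.5125 × 16/412.6 ≈ -0.10.
|E| < 1, so demand is inelastic at this price.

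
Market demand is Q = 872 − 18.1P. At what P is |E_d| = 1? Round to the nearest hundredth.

For linear demand Q = a − bP, E = −bP/(a − bP). |E| = 1 ⇒ bP = a − bP ⇒ P = a/(2b).
P = 872/(2·18.1) ≈ 24.09.

24.09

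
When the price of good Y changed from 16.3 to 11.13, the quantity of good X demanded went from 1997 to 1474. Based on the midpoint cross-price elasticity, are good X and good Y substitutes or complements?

%ΔQ_x = (1474 − 1997)/[(1997+1474)/2] = -523/1735.5 ≈ -0.3014.
%ΔP_y = (11.13 − 16.3)/[(16.3+11.13)/2] ≈ -0.3770.
E_xy = -0.3014/-0.3770 ≈ 0.799.
E_xy > 0, so the goods are substitutes.

substitutes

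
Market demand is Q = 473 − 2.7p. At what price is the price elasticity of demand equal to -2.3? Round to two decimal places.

122.10

Set −bp/(a − bp) = −2.3 ⇒ bp = 2.3(a − bp) ⇒ bp(1+2.3) = 2.3·a.
p = 2.3·473/(2.7·3.3) ≈ 122.10.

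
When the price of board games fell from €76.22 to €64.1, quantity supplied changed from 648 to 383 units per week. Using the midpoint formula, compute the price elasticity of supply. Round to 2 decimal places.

2.98

%ΔQ = (383 − 648)/[(648 + 383)/2] = -265/515.5 ≈ -0.5141.
%Δp = (64.1 − 76.22)/[(76.22 + 64.1)/2] = -12.12/70.16 ≈ -0.1727.
Arc elasticity E = %ΔQ/%Δp ≈ -0.5141/-0.1727 ≈ 2.98.
|E| > 1: supply is elastic over this range.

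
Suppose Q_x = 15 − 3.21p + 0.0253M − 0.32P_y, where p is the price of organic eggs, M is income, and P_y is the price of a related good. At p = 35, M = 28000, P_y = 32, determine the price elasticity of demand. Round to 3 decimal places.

Substituting, Q_x = 15 − 3.21(35) + 0.0253(28000) − 0.32(32) = 15 − 112.35 + 708.4 − 10.24 = 600.81.
∂Q_x/∂p = −3.21, so E_p = (−3.21)·(35/600.81) ≈ -0.187.
|E_p| < 1: demand is inelastic.

-0.187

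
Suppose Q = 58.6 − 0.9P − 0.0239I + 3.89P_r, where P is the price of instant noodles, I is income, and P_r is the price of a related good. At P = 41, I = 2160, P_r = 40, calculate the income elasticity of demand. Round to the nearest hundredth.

Q = 58.6 − 0.9(41) − 0.0239(2160) + 3.89(40) = 58.6 − 36.9 − 51.624 + 155.6 = 125.676.
∂Q/∂I = −0.0239, so E_I = -0.0239·(2160/125.676) ≈ -0.41.
E_I < 0: inferior good.

-0.41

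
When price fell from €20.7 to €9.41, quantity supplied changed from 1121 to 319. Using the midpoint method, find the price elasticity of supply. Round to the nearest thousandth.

1.485

%Δq = (319 − 1121)/[(1121 + 319)/2] = -802/720 ≈ -1.1139.
%Δp = (9.41 − 20.7)/[(20.7 + 9.41)/2] = -11.29/15.055 ≈ -0.7499.
Arc elasticity E = %Δq/%Δp ≈ -1.1139/-0.7499 ≈ 1.485.
|E| > 1: supply is elastic over this range.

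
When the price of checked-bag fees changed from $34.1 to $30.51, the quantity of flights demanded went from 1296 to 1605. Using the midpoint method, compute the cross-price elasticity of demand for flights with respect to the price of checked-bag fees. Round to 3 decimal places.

-1.917

%ΔQ_x = (1605 − 1296)/[(1296+1605)/2] = 309/1450.5 ≈ 0.2130.
%ΔP_y = (30.51 − 34.1)/[(34.1+30.51)/2] ≈ -0.1111.
E_xy = 0.2130/-0.1111 ≈ -1.917.
E_xy < 0, so flights and checked-bag fees are complements.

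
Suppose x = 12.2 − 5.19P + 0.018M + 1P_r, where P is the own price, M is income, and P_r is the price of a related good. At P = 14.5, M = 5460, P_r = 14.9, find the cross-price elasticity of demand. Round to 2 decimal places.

Substituting, x = 12.2 − 5.19(14.5) + 0.018(5460) + 1(14.9) = 12.2 − 75.255 + 98.28 + 14.9 = 50.125.
∂x/∂P_r = +1, so E_xy = 1·(14.9/50.125) ≈ 0.30.
E_xy > 0: the goods are substitutes.

0.30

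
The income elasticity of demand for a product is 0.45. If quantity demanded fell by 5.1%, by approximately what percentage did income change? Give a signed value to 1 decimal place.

-11.3

%ΔQ ≈ E × %ΔI ⇒ %ΔI = %ΔQ / E = (-5.1%)/(0.45) ≈ -11.3%.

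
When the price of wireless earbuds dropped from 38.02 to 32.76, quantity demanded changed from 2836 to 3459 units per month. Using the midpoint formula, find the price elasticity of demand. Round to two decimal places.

-1.33

%Δq = (3459 − 2836)/[(2836 + 3459)/2] = 623/3147.5 ≈ 0.1979.
%Δp = (32.76 − 38.02)/[(38.02 + 32.76)/2] = -5.26/35.39 ≈ -0.1486.
Arc elasticity E = %Δq/%Δp ≈ 0.1979/-0.1486 ≈ -1.33.
|E| > 1: demand is elastic over this range.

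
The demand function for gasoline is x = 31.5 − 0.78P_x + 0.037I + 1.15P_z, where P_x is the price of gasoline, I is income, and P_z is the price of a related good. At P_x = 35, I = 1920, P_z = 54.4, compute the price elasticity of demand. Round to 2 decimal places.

First evaluate x: 31.5 − 0.78(35) + 0.037(1920) + 1.15(54.4) = 31.5 − 27.3 + 71.04 + 62.56 = 137.8.
∂x/∂P_x = −0.78, so E_p = (−0.78)·(35/137.8) ≈ -0.20.
|E_p| < 1: demand is inelastic.

-0.20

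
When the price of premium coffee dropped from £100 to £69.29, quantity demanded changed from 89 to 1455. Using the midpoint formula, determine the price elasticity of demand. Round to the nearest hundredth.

%Δq = (1455 − 89)/[(89 + 1455)/2] = 1366/772 ≈ 1.7694.
%ΔP = (69.29 − 100)/[(100 + 69.29)/2] = -30.71/84.645 ≈ -0.3628.
Arc elasticity E = %Δq/%ΔP ≈ 1.7694/-0.3628 ≈ -4.88.
|E| > 1: demand is elastic over this range.

-4.88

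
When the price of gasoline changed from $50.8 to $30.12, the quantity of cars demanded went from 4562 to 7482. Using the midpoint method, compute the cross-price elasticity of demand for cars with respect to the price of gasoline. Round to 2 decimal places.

%ΔQ_x = (7482 − 4562)/[(4562+7482)/2] = 2920/6022 ≈ 0.4849.
%ΔP_y = (30.12 − 50.8)/[(50.8+30.12)/2] ≈ -0.5111.
E_xy = 0.4849/-0.5111 ≈ -0.95.
E_xy < 0, so cars and gasoline are complements.

-0.95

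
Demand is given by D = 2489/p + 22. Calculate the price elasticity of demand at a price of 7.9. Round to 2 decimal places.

-0.93

At p = 7.9, D = 337.0633.
dD/dp = −2489/p² = −39.8814.
Point elasticity E = (dD/dp)·(p/D) = -39.8814 × 7.9/337.0633 ≈ -0.93.
|E| < 1, so demand is inelastic at this price.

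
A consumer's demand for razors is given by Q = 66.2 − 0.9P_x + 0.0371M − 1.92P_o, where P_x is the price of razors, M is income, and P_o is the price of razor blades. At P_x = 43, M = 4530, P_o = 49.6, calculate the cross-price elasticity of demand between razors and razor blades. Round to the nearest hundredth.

Evaluating quantity at (P_x, M, P_o) gives Q = 66.2 − 0.9(43) + 0.0371(4530) − 1.92(49.6) = 66.2 − 38.7 + 168.063 − 95.232 = 100.331.
∂Q/∂P_o = −1.92, so E_xy = -1.92·(49.6/100.331) ≈ -0.95.
E_xy < 0: the goods are complements.

-0.95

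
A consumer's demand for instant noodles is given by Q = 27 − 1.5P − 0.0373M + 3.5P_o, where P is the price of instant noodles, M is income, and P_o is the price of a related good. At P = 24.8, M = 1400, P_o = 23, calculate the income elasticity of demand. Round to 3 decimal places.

At the given point, Q = 27 − 1.5(24.8) − 0.0373(1400) + 3.5(23) = 27 − 37.2 − 52.22 + 80.5 = 18.08.
∂Q/∂M = −0.0373, so E_I = -0.0373·(1400/18.08) ≈ -2.888.
E_I < 0: inferior good.

-2.888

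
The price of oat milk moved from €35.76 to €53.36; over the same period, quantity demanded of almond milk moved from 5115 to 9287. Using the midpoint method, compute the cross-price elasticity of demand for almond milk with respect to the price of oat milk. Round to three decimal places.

1.467

%ΔQ_x = (9287 − 5115)/[(5115+9287)/2] = 4172/7201 ≈ 0.5794.
%ΔP_y = (53.36 − 35.76)/[(35.76+53.36)/2] ≈ 0.3950.
E_xy = 0.5794/0.3950 ≈ 1.467.
E_xy > 0, so almond milk and oat milk are substitutes.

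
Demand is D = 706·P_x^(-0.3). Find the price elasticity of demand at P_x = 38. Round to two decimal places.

-0.30

For a Cobb–Douglas (constant-elasticity) form D = A·P_x^α·…, the elasticity with respect to P_x equals the exponent α at every point.
Here the exponent on P_x is -0.3, so the price elasticity of demand is -0.30.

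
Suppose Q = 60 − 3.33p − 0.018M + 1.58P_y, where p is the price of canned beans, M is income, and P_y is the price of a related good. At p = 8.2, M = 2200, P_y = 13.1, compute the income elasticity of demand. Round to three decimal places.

-2.871

Q = 60 − 3.33(8.2) − 0.018(2200) + 1.58(13.1) = 60 − 27.306 − 39.6 + 20.698 = 13.792.
∂Q/∂M = −0.018, so E_I = -0.018·(2200/13.792) ≈ -2.871.
E_I < 0: inferior good.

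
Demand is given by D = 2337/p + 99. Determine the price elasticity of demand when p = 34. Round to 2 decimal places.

At p = 34, D = 167.7353.
dD/dp = −2337/p² = −2.0216.
Point elasticity E = (dD/dp)·(p/D) = -2.0216 × 34/167.7353 ≈ -0.41.
|E| < 1, so demand is inelastic at this price.

-0.41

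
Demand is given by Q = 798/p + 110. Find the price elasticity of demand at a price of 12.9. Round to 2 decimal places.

-0.36

At p = 12.9, Q = 171.8605.
dQ/dp = −798/p² = −4.7954.
Point elasticity E = (dQ/dp)·(p/Q) = -4.7954 × 12.9/171.8605 ≈ -0.36.
|E| < 1, so demand is inelastic at this price.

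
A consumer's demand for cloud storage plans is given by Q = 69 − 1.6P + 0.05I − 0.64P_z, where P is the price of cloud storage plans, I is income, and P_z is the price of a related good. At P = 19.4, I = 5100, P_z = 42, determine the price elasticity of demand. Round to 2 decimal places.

-0.12

Substituting, Q = 69 − 1.6(19.4) + 0.05(5100) − 0.64(42) = 69 − 31.04 + 255 − 26.88 = 266.08.
∂Q/∂P = −1.6, so E_p = (−1.6)·(19.4/266.08) ≈ -0.12.
|E_p| < 1: demand is inelastic.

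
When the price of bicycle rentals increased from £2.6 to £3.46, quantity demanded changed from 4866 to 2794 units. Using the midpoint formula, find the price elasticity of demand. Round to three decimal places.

-1.906

%ΔQ = (2794 − 4866)/[(4866 + 2794)/2] = -2072/3830 ≈ -0.5410.
%ΔP = (3.46 − 2.6)/[(2.6 + 3.46)/2] = 0.86/3.03 ≈ 0.2838.
Arc elasticity E = %ΔQ/%ΔP ≈ -0.5410/0.2838 ≈ -1.906.
|E| > 1: demand is elastic over this range.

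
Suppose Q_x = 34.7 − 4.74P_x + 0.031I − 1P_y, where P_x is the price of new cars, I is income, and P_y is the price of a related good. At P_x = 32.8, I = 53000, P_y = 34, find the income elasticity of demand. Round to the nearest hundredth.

1.10

Q_x = 34.7 − 4.74(32.8) + 0.031(53000) − 1(34) = 34.7 − 155.472 + 1643 − 34 = 1488.228.
∂Q_x/∂I = +0.031, so E_I = 0.031·(53000/1488.228) ≈ 1.10.
E_I > 1: normal good (luxury).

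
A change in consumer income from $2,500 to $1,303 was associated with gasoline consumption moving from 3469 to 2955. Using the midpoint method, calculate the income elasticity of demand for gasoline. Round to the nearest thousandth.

0.254

%ΔQ = (2955 − 3469)/[(3469+2955)/2] = -514/3212 ≈ -0.1600.
%ΔI = (1,303 − 2,500)/[(2,500+1,303)/2] = -1197/1901.5 ≈ -0.6295.
E_I = %ΔQ/%ΔI ≈ 0.254.
E_I ∈ (0,1): normal good (necessity).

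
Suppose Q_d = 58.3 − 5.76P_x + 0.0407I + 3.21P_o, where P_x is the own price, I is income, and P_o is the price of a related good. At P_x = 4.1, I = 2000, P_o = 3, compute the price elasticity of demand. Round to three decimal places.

First evaluate Q_d: 58.3 − 5.76(4.1) + 0.0407(2000) + 3.21(3) = 58.3 − 23.616 + 81.4 + 9.63 = 125.714.
∂Q_d/∂P_x = −5.76, so E_p = (−5.76)·(4.1/125.714) ≈ -0.188.
|E_p| < 1: demand is inelastic.

-0.188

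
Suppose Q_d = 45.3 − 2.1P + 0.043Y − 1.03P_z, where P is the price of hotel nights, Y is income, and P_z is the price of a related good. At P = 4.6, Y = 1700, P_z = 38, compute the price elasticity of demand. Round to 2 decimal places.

-0.14

Substituting, Q_d = 45.3 − 2.1(4.6) + 0.043(1700) − 1.03(38) = 45.3 − 9.66 + 73.1 − 39.14 = 69.6.
∂Q_d/∂P = −2.1, so E_p = (−2.1)·(4.6/69.6) ≈ -0.14.
|E_p| < 1: demand is inelastic.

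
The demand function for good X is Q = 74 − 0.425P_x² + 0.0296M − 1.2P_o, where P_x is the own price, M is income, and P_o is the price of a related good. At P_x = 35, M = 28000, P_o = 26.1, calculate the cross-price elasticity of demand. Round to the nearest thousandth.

Q = 74 − 0.425(35)² + 0.0296(28000) − 1.2(26.1) = 74 − 520.625 + 828.8 − 31.32 = 350.855.
∂Q/∂P_o = −1.2, so E_xy = -1.2·(26.1/350.855) ≈ -0.089.
E_xy < 0: the goods are complements.

-0.089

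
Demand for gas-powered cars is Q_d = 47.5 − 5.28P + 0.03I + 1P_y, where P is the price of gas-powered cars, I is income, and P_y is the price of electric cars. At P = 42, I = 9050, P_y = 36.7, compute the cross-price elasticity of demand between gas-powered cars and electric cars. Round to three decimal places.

0.274

First evaluate Q_d: 47.5 − 5.28(42) + 0.03(9050) + 1(36.7) = 47.5 − 221.76 + 271.5 + 36.7 = 133.94.
∂Q_d/∂P_y = +1, so E_xy = 1·(36.7/133.94) ≈ 0.274.
E_xy > 0: the goods are substitutes.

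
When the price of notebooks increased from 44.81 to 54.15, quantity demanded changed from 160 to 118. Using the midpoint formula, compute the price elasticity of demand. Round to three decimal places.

-1.601

%ΔQ = (118 − 160)/[(160 + 118)/2] = -42/139 ≈ -0.3022.
%ΔP = (54.15 − 44.81)/[(44.81 + 54.15)/2] = 9.34/49.48 ≈ 0.1888.
Arc elasticity E = %ΔQ/%ΔP ≈ -0.3022/0.1888 ≈ -1.601.
|E| > 1: demand is elastic over this range.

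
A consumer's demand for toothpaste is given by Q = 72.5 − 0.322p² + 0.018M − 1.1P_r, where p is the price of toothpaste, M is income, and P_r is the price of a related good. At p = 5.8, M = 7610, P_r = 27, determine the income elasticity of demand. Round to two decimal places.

0.81

Substituting, Q = 72.5 − 0.322(5.8)² + 0.018(7610) − 1.1(27) = 72.5 − 10.8321 + 136.98 − 29.7 = 168.9479.
∂Q/∂M = +0.018, so E_I = 0.018·(7610/168.9479) ≈ 0.81.
E_I ∈ (0,1): normal good (necessity).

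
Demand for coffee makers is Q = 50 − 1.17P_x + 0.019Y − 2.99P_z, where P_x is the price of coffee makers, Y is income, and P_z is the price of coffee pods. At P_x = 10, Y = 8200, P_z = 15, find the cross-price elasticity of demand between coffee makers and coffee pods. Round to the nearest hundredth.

-0.30

At the given point, Q = 50 − 1.17(10) + 0.019(8200) − 2.99(15) = 50 − 11.7 + 155.8 − 44.85 = 149.25.
∂Q/∂P_z = −2.99, so E_xy = -2.99·(15/149.25) ≈ -0.30.
E_xy < 0: the goods are complements.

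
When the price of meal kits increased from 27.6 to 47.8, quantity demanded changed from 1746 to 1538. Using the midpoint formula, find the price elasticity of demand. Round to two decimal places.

%ΔQ = (1538 − 1746)/[(1746 + 1538)/2] = -208/1642 ≈ -0.1267.
%Δp = (47.8 − 27.6)/[(27.6 + 47.8)/2] = 20.2/37.7 ≈ 0.5358.
Arc elasticity E = %ΔQ/%Δp ≈ -0.1267/0.5358 ≈ -0.24.
|E| < 1: demand is inelastic over this range.

-0.24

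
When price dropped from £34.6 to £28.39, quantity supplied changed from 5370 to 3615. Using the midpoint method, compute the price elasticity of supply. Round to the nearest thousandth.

1.981

%ΔQ = (3615 − 5370)/[(5370 + 3615)/2] = -1755/4492.5 ≈ -0.3907.
%ΔP = (28.39 − 34.6)/[(34.6 + 28.39)/2] = -6.21/31.495 ≈ -0.1972.
Arc elasticity E = %ΔQ/%ΔP ≈ -0.3907/-0.1972 ≈ 1.981.
|E| > 1: supply is elastic over this range.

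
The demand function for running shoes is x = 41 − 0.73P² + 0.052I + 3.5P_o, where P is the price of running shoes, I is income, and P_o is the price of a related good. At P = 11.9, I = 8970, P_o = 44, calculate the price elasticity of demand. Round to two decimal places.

At the given point, x = 41 − 0.73(11.9)² + 0.052(8970) + 3.5(44) = 41 − 103.3753 + 466.44 + 154 = 558.0647.
∂x/∂P = −2·0.73·P = -17.374, so E_p = -17.374·(11.9/558.0647) ≈ -0.37.
|E_p| < 1: demand is inelastic.

-0.37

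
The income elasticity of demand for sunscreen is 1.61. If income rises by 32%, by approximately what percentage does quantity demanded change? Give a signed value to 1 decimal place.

51.5

%ΔQ ≈ E × %ΔI = (1.61) × (32%) ≈ 51.5%.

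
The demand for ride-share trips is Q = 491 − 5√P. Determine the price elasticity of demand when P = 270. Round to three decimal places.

-0.100

At P = 270, Q = 408.8416.
dQ/dP = −5/(2√P) = −5/(2·16.4317).
Point elasticity E = (dQ/dP)·(P/Q) = -0.1521 × 270/408.8416 ≈ -0.100.
|E| < 1, so demand is inelastic at this price.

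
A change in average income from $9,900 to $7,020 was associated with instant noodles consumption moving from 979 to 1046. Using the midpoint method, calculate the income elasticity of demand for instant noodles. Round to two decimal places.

%ΔQ = (1046 − 979)/[(979+1046)/2] = 67/1012.5 ≈ 0.0662.
%ΔM = (7,020 − 9,900)/[(9,900+7,020)/2] = -2880/8460 ≈ -0.3404.
E_I = %ΔQ/%ΔM ≈ -0.19.
E_I < 0: inferior good.

-0.19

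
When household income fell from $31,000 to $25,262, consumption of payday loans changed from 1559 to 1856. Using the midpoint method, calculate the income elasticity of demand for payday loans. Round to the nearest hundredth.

-0.85

%ΔQ = (1856 − 1559)/[(1559+1856)/2] = 297/1707.5 ≈ 0.1739.
%ΔM = (25,262 − 31,000)/[(31,000+25,262)/2] = -5738/28131 ≈ -0.2040.
E_I = %ΔQ/%ΔM ≈ -0.85.
E_I < 0: inferior good.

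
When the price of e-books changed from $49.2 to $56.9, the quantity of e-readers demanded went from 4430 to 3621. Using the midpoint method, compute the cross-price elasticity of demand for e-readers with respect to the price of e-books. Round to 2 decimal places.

-1.38

%ΔQ_x = (3621 − 4430)/[(4430+3621)/2] = -809/4025.5 ≈ -0.2010.
%ΔP_y = (56.9 − 49.2)/[(49.2+56.9)/2] ≈ 0.1451.
E_xy = -0.2010/0.1451 ≈ -1.38.
E_xy < 0, so e-readers and e-books are complements.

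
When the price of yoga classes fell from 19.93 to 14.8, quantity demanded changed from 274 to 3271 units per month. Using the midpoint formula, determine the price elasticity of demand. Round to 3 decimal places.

%Δq = (3271 − 274)/[(274 + 3271)/2] = 2997/1772.5 ≈ 1.6908.
%Δp = (14.8 − 19.93)/[(19.93 + 14.8)/2] = -5.13/17.365 ≈ -0.2954.
Arc elasticity E = %Δq/%Δp ≈ 1.6908/-0.2954 ≈ -5.723.
|E| > 1: demand is elastic over this range.

-5.723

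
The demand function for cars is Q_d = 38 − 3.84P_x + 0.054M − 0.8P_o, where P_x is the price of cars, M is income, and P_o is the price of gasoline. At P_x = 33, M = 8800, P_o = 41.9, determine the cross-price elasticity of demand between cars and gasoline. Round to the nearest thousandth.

-0.095

Evaluating quantity at (P_x, M, P_o) gives Q_d = 38 − 3.84(33) + 0.054(8800) − 0.8(41.9) = 38 − 126.72 + 475.2 − 33.52 = 352.96.
∂Q_d/∂P_o = −0.8, so E_xy = -0.8·(41.9/352.96) ≈ -0.095.
E_xy < 0: the goods are complements.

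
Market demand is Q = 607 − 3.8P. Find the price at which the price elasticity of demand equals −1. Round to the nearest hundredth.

79.87

For linear demand Q = a − bP, E = −bP/(a − bP). |E| = 1 ⇒ bP = a − bP ⇒ P = a/(2b).
P = 607/(2·3.8) ≈ 79.87.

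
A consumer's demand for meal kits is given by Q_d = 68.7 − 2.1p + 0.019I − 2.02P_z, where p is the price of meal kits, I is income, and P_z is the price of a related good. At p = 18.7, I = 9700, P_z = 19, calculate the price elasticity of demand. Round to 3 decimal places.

-0.224

At the given point, Q_d = 68.7 − 2.1(18.7) + 0.019(9700) − 2.02(19) = 68.7 − 39.27 + 184.3 − 38.38 = 175.35.
∂Q_d/∂p = −2.1, so E_p = (−2.1)·(18.7/175.35) ≈ -0.224.
|E_p| < 1: demand is inelastic.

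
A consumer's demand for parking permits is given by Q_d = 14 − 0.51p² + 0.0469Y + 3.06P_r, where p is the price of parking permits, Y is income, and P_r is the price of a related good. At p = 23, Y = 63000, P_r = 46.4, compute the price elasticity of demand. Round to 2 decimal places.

Substituting, Q_d = 14 − 0.51(23)² + 0.0469(63000) + 3.06(46.4) = 14 − 269.79 + 2954.7 + 141.984 = 2840.894.
∂Q_d/∂p = −2·0.51·p = -23.46, so E_p = -23.46·(23/2840.894) ≈ -0.19.
|E_p| < 1: demand is inelastic.

-0.19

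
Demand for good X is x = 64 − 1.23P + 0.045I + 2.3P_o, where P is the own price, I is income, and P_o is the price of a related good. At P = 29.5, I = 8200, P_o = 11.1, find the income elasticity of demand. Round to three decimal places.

First evaluate x: 64 − 1.23(29.5) + 0.045(8200) + 2.3(11.1) = 64 − 36.285 + 369 + 25.53 = 422.245.
∂x/∂I = +0.045, so E_I = 0.045·(8200/422.245) ≈ 0.874.
E_I ∈ (0,1): normal good (necessity).

0.874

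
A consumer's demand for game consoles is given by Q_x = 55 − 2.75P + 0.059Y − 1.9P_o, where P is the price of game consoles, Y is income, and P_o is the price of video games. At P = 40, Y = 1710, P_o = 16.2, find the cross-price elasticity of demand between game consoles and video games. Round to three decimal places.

-2.037

Evaluating quantity at (P, Y, P_o) gives Q_x = 55 − 2.75(40) + 0.059(1710) − 1.9(16.2) = 55 − 110 + 100.89 − 30.78 = 15.11.
∂Q_x/∂P_o = −1.9, so E_xy = -1.9·(16.2/15.11) ≈ -2.037.
E_xy < 0: the goods are complements.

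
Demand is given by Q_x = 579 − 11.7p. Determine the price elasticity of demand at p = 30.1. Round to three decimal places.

At p = 30.1, Q_x = 226.83.
dQ_x/dp = −11.7.
Point elasticity E = (dQ_x/dp)·(p/Q_x) = -11.7 × 30.1/226.83 ≈ -1.553.
|E| > 1, so demand is elastic at this price.

-1.553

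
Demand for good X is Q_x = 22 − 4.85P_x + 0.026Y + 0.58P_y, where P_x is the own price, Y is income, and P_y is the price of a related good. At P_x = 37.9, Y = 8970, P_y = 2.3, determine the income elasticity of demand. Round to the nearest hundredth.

3.21

Q_x = 22 − 4.85(37.9) + 0.026(8970) + 0.58(2.3) = 22 − 183.815 + 233.22 + 1.334 = 72.739.
∂Q_x/∂Y = +0.026, so E_I = 0.026·(8970/72.739) ≈ 3.21.
E_I > 1: normal good (luxury).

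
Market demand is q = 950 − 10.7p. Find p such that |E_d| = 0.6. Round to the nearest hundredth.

Set −bp/(a − bp) = −0.6 ⇒ bp = 0.6(a − bp) ⇒ bp(1+0.6) = 0.6·a.
p = 0.6·950/(10.7·1.6) ≈ 33.29.

33.29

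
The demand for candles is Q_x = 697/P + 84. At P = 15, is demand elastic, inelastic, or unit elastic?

inelastic

At P = 15, Q_x = 130.4667.
dQ_x/dP = −697/P² = −3.0978.
Point elasticity E = (dQ_x/dP)·(P/Q_x) = -3.0978 × 15/130.4667 ≈ -0.356.
|E| ≈ 0.356 < 1, so demand is inelastic.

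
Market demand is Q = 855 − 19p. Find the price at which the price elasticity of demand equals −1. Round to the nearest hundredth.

22.50

For linear demand Q = a − bp, E = −bp/(a − bp). |E| = 1 ⇒ bp = a − bp ⇒ p = a/(2b).
p = 855/(2·19) = 22.50.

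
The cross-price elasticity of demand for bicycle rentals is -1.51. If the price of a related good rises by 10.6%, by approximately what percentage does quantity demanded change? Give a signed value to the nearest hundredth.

-16.01

%ΔQ ≈ E × %ΔP_y = (-1.51) × (10.6%) ≈ -16.01%.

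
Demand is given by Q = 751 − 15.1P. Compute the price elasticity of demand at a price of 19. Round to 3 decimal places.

At P = 19, Q = 464.1.
dQ/dP = −15.1.
Point elasticity E = (dQ/dP)·(P/Q) = -15.1 × 19/464.1 ≈ -0.618.
|E| < 1, so demand is inelastic at this price.

-0.618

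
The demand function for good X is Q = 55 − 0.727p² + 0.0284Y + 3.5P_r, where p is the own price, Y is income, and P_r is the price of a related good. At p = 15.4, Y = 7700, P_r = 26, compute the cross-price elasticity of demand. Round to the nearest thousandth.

Substituting, Q = 55 − 0.727(15.4)² + 0.0284(7700) + 3.5(26) = 55 − 172.4153 + 218.68 + 91 = 192.2647.
∂Q/∂P_r = +3.5, so E_xy = 3.5·(26/192.2647) ≈ 0.473.
E_xy > 0: the goods are substitutes.

0.473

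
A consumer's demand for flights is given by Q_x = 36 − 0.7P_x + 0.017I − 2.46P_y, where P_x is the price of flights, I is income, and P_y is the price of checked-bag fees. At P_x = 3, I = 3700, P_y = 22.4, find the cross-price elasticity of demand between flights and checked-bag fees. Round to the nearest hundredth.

Substituting, Q_x = 36 − 0.7(3) + 0.017(3700) − 2.46(22.4) = 36 − 2.1 + 62.9 − 55.104 = 41.696.
∂Q_x/∂P_y = −2.46, so E_xy = -2.46·(22.4/41.696) ≈ -1.32.
E_xy < 0: the goods are complements.

-1.32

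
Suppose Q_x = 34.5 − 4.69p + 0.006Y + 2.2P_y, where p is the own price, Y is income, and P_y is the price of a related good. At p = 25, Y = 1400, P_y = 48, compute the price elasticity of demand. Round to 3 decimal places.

Q_x = 34.5 − 4.69(25) + 0.006(1400) + 2.2(48) = 34.5 − 117.25 + 8.4 + 105.6 = 31.25.
∂Q_x/∂p = −4.69, so E_p = (−4.69)·(25/31.25) ≈ -3.752.
|E_p| > 1: demand is elastic.

-3.752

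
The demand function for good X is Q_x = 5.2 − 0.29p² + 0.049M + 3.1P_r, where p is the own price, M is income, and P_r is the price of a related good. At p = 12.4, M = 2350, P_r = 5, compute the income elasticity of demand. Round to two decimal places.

1.26

Evaluating quantity at (p, M, P_r) gives Q_x = 5.2 − 0.29(12.4)² + 0.049(2350) + 3.1(5) = 5.2 − 44.5904 + 115.15 + 15.5 = 91.2596.
∂Q_x/∂M = +0.049, so E_I = 0.049·(2350/91.2596) ≈ 1.26.
E_I > 1: normal good (luxury).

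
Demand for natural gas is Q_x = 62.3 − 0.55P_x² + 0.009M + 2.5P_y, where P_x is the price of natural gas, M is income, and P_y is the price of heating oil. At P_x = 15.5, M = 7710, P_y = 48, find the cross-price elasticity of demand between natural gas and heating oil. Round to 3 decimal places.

Substituting, Q_x = 62.3 − 0.55(15.5)² + 0.009(7710) + 2.5(48) = 62.3 − 132.1375 + 69.39 + 120 = 119.5525.
∂Q_x/∂P_y = +2.5, so E_xy = 2.5·(48/119.5525) ≈ 1.004.
E_xy > 0: the goods are substitutes.

1.004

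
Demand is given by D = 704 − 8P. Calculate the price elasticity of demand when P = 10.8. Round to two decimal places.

-0.14

At P = 10.8, D = 617.6.
dD/dP = −8.
Point elasticity E = (dD/dP)·(P/D) = -8 × 10.8/617.6 ≈ -0.14.
|E| < 1, so demand is inelastic at this price.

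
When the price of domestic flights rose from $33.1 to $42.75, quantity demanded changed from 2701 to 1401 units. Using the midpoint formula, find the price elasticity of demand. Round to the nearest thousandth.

-2.491

%ΔQ = (1401 − 2701)/[(2701 + 1401)/2] = -1300/2051 ≈ -0.6338.
%ΔP = (42.75 − 33.1)/[(33.1 + 42.75)/2] = 9.65/37.925 ≈ 0.2544.
Arc elasticity E = %ΔQ/%ΔP ≈ -0.6338/0.2544 ≈ -2.491.
|E| > 1: demand is elastic over this range.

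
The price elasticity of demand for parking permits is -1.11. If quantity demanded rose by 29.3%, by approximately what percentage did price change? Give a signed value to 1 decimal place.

%ΔQ ≈ E × %ΔP ⇒ %ΔP = %ΔQ / E = (29.3%)/(-1.11) ≈ -26.4%.

-26.4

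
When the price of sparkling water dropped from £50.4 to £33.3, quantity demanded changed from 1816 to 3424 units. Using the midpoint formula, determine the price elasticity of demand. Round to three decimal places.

-1.502

%ΔQ = (3424 − 1816)/[(1816 + 3424)/2] = 1608/2620 ≈ 0.6137.
%ΔP = (33.3 − 50.4)/[(50.4 + 33.3)/2] = -17.1/41.85 ≈ -0.4086.
Arc elasticity E = %ΔQ/%ΔP ≈ 0.6137/-0.4086 ≈ -1.502.
|E| > 1: demand is elastic over this range.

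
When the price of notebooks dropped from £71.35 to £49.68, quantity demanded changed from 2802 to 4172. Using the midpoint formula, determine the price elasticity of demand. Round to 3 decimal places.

-1.097

%Δq = (4172 − 2802)/[(2802 + 4172)/2] = 1370/3487 ≈ 0.3929.
%Δp = (49.68 − 71.35)/[(71.35 + 49.68)/2] = -21.67/60.515 ≈ -0.3581.
Arc elasticity E = %Δq/%Δp ≈ 0.3929/-0.3581 ≈ -1.097.
|E| > 1: demand is elastic over this range.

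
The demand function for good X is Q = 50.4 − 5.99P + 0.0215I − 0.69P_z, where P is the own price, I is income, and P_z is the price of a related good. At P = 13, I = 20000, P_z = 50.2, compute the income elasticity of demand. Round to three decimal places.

1.169

First evaluate Q: 50.4 − 5.99(13) + 0.0215(20000) − 0.69(50.2) = 50.4 − 77.87 + 430 − 34.638 = 367.892.
∂Q/∂I = +0.0215, so E_I = 0.0215·(20000/367.892) ≈ 1.169.
E_I > 1: normal good (luxury).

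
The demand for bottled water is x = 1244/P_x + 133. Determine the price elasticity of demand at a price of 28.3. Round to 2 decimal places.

-0.25

At P_x = 28.3, x = 176.9576.
dx/dP_x = −1244/P_x² = −1.5533.
Point elasticity E = (dx/dP_x)·(P_x/x) = -1.5533 × 28.3/176.9576 ≈ -0.25.
|E| < 1, so demand is inelastic at this price.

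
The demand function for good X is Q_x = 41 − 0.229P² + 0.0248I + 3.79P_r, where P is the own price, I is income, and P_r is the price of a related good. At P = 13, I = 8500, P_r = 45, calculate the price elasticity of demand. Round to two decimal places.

Substituting, Q_x = 41 − 0.229(13)² + 0.0248(8500) + 3.79(45) = 41 − 38.701 + 210.8 + 170.55 = 383.649.
∂Q_x/∂P = −2·0.229·P = -5.954, so E_p = -5.954·(13/383.649) ≈ -0.20.
|E_p| < 1: demand is inelastic.

-0.20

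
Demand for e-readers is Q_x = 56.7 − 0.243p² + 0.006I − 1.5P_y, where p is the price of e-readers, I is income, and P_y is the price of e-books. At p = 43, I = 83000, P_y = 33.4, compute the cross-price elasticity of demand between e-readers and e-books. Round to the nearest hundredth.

Substituting, Q_x = 56.7 − 0.243(43)² + 0.006(83000) − 1.5(33.4) = 56.7 − 449.307 + 498 − 50.1 = 55.293.
∂Q_x/∂P_y = −1.5, so E_xy = -1.5·(33.4/55.293) ≈ -0.91.
E_xy < 0: the goods are complements.

-0.91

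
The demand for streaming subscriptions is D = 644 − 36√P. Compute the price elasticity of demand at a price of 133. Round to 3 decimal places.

At P = 133, D = 228.8277.
dD/dP = −36/(2√P) = −36/(2·11.5326).
Point elasticity E = (dD/dP)·(P/D) = -1.5608 × 133/228.8277 ≈ -0.907.
|E| < 1, so demand is inelastic at this price.

-0.907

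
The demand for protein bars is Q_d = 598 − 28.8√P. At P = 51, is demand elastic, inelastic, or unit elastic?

inelastic

At P = 51, Q_d = 392.3269.
dQ_d/dP = −28.8/(2√P) = −28.8/(2·7.1414).
Point elasticity E = (dQ_d/dP)·(P/Q_d) = -2.0164 × 51/392.3269 ≈ -0.262.
|E| ≈ 0.262 < 1, so demand is inelastic.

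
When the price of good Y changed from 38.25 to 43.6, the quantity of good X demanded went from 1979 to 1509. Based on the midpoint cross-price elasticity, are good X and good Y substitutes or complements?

complements

%ΔQ_x = (1509 − 1979)/[(1979+1509)/2] = -470/1744 ≈ -0.2695.
%ΔP_y = (43.6 − 38.25)/[(38.25+43.6)/2] ≈ 0.1307.
E_xy = -0.2695/0.1307 ≈ -2.062.
E_xy < 0, so the goods are complements.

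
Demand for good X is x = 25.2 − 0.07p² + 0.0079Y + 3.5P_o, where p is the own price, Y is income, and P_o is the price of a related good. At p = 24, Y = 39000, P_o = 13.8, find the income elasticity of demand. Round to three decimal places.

0.903

First evaluate x: 25.2 − 0.07(24)² + 0.0079(39000) + 3.5(13.8) = 25.2 − 40.32 + 308.1 + 48.3 = 341.28.
∂x/∂Y = +0.0079, so E_I = 0.0079·(39000/341.28) ≈ 0.903.
E_I ∈ (0,1): normal good (necessity).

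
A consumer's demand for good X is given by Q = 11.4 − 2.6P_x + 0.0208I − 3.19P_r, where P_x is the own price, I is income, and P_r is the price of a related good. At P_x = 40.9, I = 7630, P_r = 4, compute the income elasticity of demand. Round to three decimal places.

3.112

Substituting, Q = 11.4 − 2.6(40.9) + 0.0208(7630) − 3.19(4) = 11.4 − 106.34 + 158.704 − 12.76 = 51.004.
∂Q/∂I = +0.0208, so E_I = 0.0208·(7630/51.004) ≈ 3.112.
E_I > 1: normal good (luxury).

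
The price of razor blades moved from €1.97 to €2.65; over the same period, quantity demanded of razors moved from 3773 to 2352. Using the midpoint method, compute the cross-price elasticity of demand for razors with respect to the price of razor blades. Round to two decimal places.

%ΔQ_x = (2352 − 3773)/[(3773+2352)/2] = -1421/3062.5 ≈ -0.4640.
%ΔP_y = (2.65 − 1.97)/[(1.97+2.65)/2] ≈ 0.2944.
E_xy = -0.4640/0.2944 ≈ -1.58.
E_xy < 0, so razors and razor blades are complements.

-1.58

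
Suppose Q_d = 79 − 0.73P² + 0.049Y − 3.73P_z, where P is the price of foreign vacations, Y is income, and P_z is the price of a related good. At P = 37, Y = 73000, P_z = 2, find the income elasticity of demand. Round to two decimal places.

Substituting, Q_d = 79 − 0.73(37)² + 0.049(73000) − 3.73(2) = 79 − 999.37 + 3577 − 7.46 = 2649.17.
∂Q_d/∂Y = +0.049, so E_I = 0.049·(73000/2649.17) ≈ 1.35.
E_I > 1: normal good (luxury).

1.35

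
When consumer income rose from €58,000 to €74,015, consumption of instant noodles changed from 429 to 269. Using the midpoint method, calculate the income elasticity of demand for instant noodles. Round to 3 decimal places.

%ΔQ = (269 − 429)/[(429+269)/2] = -160/349 ≈ -0.4585.
%ΔY = (74,015 − 58,000)/[(58,000+74,015)/2] = 16015/66007.5 ≈ 0.2426.
E_I = %ΔQ/%ΔY ≈ -1.890.
E_I < 0: inferior good.

-1.890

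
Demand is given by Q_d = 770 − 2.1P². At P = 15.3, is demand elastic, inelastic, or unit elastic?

elastic

At P = 15.3, Q_d = 278.411.
dQ_d/dP = −2·2.1·P = −64.26.
Point elasticity E = (dQ_d/dP)·(P/Q_d) = -64.26 × 15.3/278.411 ≈ -3.531.
|E| ≈ 3.531 > 1, so demand is elastic.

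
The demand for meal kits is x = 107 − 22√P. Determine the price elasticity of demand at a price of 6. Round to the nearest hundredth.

At P = 6, x = 53.1112.
dx/dP = −22/(2√P) = −22/(2·2.4495).
Point elasticity E = (dx/dP)·(P/x) = -4.4907 × 6/53.1112 ≈ -0.51.
|E| < 1, so demand is inelastic at this price.

-0.51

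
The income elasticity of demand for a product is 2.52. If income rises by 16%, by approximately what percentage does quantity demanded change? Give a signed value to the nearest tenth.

40.3

%ΔQ ≈ E × %ΔI = (2.52) × (16%) ≈ 40.3%.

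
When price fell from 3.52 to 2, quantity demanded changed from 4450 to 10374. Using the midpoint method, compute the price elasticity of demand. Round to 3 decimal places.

%ΔQ = (10374 − 4450)/[(4450 + 10374)/2] = 5924/7412 ≈ 0.7992.
%ΔP = (2 − 3.52)/[(3.52 + 2)/2] = -1.52/2.76 ≈ -0.5507.
Arc elasticity E = %ΔQ/%ΔP ≈ 0.7992/-0.5507 ≈ -1.451.
|E| > 1: demand is elastic over this range.

-1.451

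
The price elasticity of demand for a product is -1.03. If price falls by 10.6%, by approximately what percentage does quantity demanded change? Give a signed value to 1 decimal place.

%ΔQ ≈ E × %ΔP = (-1.03) × (-10.6%) ≈ 10.9%.

10.9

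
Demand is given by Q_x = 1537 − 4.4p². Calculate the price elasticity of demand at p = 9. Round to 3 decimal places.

At p = 9, Q_x = 1180.6.
dQ_x/dp = −2·4.4·p = −79.2.
Point elasticity E = (dQ_x/dp)·(p/Q_x) = -79.2 × 9/1180.6 ≈ -0.604.
|E| < 1, so demand is inelastic at this price.

-0.604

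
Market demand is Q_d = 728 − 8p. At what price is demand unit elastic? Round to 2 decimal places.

For linear demand Q_d = a − bp, E = −bp/(a − bp). |E| = 1 ⇒ bp = a − bp ⇒ p = a/(2b).
p = 728/(2·8) = 45.50.

45.50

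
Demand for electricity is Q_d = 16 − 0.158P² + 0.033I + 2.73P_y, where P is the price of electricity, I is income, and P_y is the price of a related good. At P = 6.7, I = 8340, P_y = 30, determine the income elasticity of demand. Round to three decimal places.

0.752

At the given point, Q_d = 16 − 0.158(6.7)² + 0.033(8340) + 2.73(30) = 16 − 7.0926 + 275.22 + 81.9 = 366.0274.
∂Q_d/∂I = +0.033, so E_I = 0.033·(8340/366.0274) ≈ 0.752.
E_I ∈ (0,1): normal good (necessity).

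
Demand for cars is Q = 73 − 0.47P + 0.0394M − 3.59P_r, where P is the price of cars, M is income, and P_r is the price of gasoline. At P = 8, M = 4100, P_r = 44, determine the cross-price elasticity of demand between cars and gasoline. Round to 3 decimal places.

Q = 73 − 0.47(8) + 0.0394(4100) − 3.59(44) = 73 − 3.76 + 161.54 − 157.96 = 72.82.
∂Q/∂P_r = −3.59, so E_xy = -3.59·(44/72.82) ≈ -2.169.
E_xy < 0: the goods are complements.

-2.169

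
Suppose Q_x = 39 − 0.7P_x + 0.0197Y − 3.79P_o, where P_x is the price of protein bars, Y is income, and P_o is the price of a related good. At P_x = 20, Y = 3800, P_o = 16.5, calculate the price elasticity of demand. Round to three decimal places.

-0.375

At the given point, Q_x = 39 − 0.7(20) + 0.0197(3800) − 3.79(16.5) = 39 − 14 + 74.86 − 62.535 = 37.325.
∂Q_x/∂P_x = −0.7, so E_p = (−0.7)·(20/37.325) ≈ -0.375.
|E_p| < 1: demand is inelastic.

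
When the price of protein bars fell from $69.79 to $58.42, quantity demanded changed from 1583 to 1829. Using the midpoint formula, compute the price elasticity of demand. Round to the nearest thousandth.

%ΔQ = (1829 − 1583)/[(1583 + 1829)/2] = 246/1706 ≈ 0.1442.
%ΔP = (58.42 − 69.79)/[(69.79 + 58.42)/2] = -11.37/64.105 ≈ -0.1774.
Arc elasticity E = %ΔQ/%ΔP ≈ 0.1442/-0.1774 ≈ -0.813.
|E| < 1: demand is inelastic over this range.

-0.813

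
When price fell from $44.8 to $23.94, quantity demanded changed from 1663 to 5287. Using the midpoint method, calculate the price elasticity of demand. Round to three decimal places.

-1.718

%ΔQ = (5287 − 1663)/[(1663 + 5287)/2] = 3624/3475 ≈ 1.0429.
%Δp = (23.94 − 44.8)/[(44.8 + 23.94)/2] = -20.86/34.37 ≈ -0.6069.
Arc elasticity E = %ΔQ/%Δp ≈ 1.0429/-0.6069 ≈ -1.718.
|E| > 1: demand is elastic over this range.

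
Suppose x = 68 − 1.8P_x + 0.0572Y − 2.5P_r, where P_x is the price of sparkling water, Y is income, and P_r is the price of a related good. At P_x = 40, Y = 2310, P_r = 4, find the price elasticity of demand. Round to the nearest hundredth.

Evaluating quantity at (P_x, Y, P_r) gives x = 68 − 1.8(40) + 0.0572(2310) − 2.5(4) = 68 − 72 + 132.132 − 10 = 118.132.
∂x/∂P_x = −1.8, so E_p = (−1.8)·(40/118.132) ≈ -0.61.
|E_p| < 1: demand is inelastic.

-0.61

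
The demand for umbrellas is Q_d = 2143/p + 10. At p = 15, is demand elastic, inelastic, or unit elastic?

inelastic

At p = 15, Q_d = 152.8667.
dQ_d/dp = −2143/p² = −9.5244.
Point elasticity E = (dQ_d/dp)·(p/Q_d) = -9.5244 × 15/152.8667 ≈ -0.935.
|E| ≈ 0.935 < 1, so demand is inelastic.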